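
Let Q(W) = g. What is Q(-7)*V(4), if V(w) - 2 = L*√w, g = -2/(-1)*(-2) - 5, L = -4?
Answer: 54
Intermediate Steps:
g = -9 (g = -2*(-1)*(-2) - 5 = 2*(-2) - 5 = -4 - 5 = -9)
V(w) = 2 - 4*√w
Q(W) = -9
Q(-7)*V(4) = -9*(2 - 4*√4) = -9*(2 - 4*2) = -9*(2 - 8) = -9*(-6) = 54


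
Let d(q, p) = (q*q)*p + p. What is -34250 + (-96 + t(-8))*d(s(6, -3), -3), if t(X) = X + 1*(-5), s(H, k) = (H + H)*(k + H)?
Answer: 389869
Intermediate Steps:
s(H, k) = 2*H*(H + k) (s(H, k) = (2*H)*(H + k) = 2*H*(H + k))
t(X) = -5 + X (t(X) = X - 5 = -5 + X)
d(q, p) = p + p*q**2 (d(q, p) = q**2*p + p = p*q**2 + p = p + p*q**2)
-34250 + (-96 + t(-8))*d(s(6, -3), -3) = -34250 + (-96 + (-5 - 8))*(-3*(1 + (2*6*(6 - 3))**2)) = -34250 + (-96 - 13)*(-3*(1 + (2*6*3)**2)) = -34250 - (-327)*(1 + 36**2) = -34250 - (-327)*(1 + 1296) = -34250 - (-327)*1297 = -34250 - 109*(-3891) = -34250 + 424119 = 389869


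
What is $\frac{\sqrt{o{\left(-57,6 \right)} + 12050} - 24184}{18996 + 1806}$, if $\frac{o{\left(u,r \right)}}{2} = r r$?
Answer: $- \frac{12092}{10401} + \frac{\sqrt{12122}}{20802} \approx -1.1573$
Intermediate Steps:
$o{\left(u,r \right)} = 2 r^{2}$ ($o{\left(u,r \right)} = 2 r r = 2 r^{2}$)
$\frac{\sqrt{o{\left(-57,6 \right)} + 12050} - 24184}{18996 + 1806} = \frac{\sqrt{2 \cdot 6^{2} + 12050} - 24184}{18996 + 1806} = \frac{\sqrt{2 \cdot 36 + 12050} - 24184}{20802} = \left(\sqrt{72 + 12050} - 24184\right) \frac{1}{20802} = \left(\sqrt{12122} - 24184\right) \frac{1}{20802} = \left(-24184 + \sqrt{12122}\right) \frac{1}{20802} = - \frac{12092}{10401} + \frac{\sqrt{12122}}{20802}$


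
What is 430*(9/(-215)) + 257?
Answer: 239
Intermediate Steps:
430*(9/(-215)) + 257 = 430*(9*(-1/215)) + 257 = 430*(-9/215) + 257 = -18 + 257 = 239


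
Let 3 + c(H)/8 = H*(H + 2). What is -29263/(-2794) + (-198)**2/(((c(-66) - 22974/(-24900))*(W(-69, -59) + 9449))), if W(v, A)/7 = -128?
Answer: 11691951226835377/1116320553859126 ≈ 10.474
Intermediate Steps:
c(H) = -24 + 8*H*(2 + H) (c(H) = -24 + 8*(H*(H + 2)) = -24 + 8*(H*(2 + H)) = -24 + 8*H*(2 + H))
W(v, A) = -896 (W(v, A) = 7*(-128) = -896)
-29263/(-2794) + (-198)**2/(((c(-66) - 22974/(-24900))*(W(-69, -59) + 9449))) = -29263/(-2794) + (-198)**2/((((-24 + 8*(-66)**2 + 16*(-66)) - 22974/(-24900))*(-896 + 9449))) = -29263*(-1/2794) + 39204/((((-24 + 8*4356 - 1056) - 22974*(-1/24900))*8553)) = 29263/2794 + 39204/((((-24 + 34848 - 1056) + 3829/4150)*8553)) = 29263/2794 + 39204/(((33768 + 3829/4150)*8553)) = 29263/2794 + 39204/(((140141029/4150)*8553)) = 29263/2794 + 39204/(1198626221037/4150) = 29263/2794 + 39204*(4150/1198626221037) = 29263/2794 + 54232200/399542073679 = 11691951226835377/1116320553859126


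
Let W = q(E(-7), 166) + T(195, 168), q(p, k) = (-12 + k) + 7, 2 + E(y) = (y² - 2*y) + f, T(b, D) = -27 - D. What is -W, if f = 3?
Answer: 34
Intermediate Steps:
E(y) = 1 + y² - 2*y (E(y) = -2 + ((y² - 2*y) + 3) = -2 + (3 + y² - 2*y) = 1 + y² - 2*y)
q(p, k) = -5 + k
W = -34 (W = (-5 + 166) + (-27 - 1*168) = 161 + (-27 - 168) = 161 - 195 = -34)
-W = -1*(-34) = 34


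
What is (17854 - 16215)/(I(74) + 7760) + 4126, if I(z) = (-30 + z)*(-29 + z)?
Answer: 40188879/9740 ≈ 4126.2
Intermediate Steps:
(17854 - 16215)/(I(74) + 7760) + 4126 = (17854 - 16215)/((870 + 74² - 59*74) + 7760) + 4126 = 1639/((870 + 5476 - 4366) + 7760) + 4126 = 1639/(1980 + 7760) + 4126 = 1639/9740 + 4126 = 40188879/9740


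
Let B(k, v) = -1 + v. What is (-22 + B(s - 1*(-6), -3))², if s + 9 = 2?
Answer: 676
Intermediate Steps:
s = -7 (s = -9 + 2 = -7)
(-22 + B(s - 1*(-6), -3))² = (-22 + (-1 - 3))² = (-22 - 4)² = (-26)² = 676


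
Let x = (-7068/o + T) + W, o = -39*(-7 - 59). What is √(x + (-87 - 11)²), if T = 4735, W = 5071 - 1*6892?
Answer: 2*√575829969/429 ≈ 111.87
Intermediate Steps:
W = -1821 (W = 5071 - 6892 = -1821)
o = 2574 (o = -39*(-66) = 2574)
x = 1248928/429 (x = (-7068/2574 + 4735) - 1821 = (-7068*1/2574 + 4735) - 1821 = (-1178/429 + 4735) - 1821 = 2030137/429 - 1821 = 1248928/429 ≈ 2911.3)
√(x + (-87 - 11)²) = √(1248928/429 + (-87 - 11)²) = √(1248928/429 + (-98)²) = √(1248928/429 + 9604) = √(5369044/429) = 2*√575829969/429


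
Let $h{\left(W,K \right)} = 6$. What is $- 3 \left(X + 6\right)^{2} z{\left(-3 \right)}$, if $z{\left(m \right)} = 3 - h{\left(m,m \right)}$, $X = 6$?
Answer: $1296$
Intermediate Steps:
$z{\left(m \right)} = -3$ ($z{\left(m \right)} = 3 - 6 = -3$)
$- 3 \left(X + 6\right)^{2} z{\left(-3 \right)} = - 3 \left(6 + 6\right)^{2} \left(-3\right) = - 3 \cdot 12^{2} \left(-3\right) = \left(-3\right) 144 \left(-3\right) = \left(-432\right) \left(-3\right) = 1296$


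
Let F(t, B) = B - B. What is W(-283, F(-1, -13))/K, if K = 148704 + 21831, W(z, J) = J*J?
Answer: 0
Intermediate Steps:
F(t, B) = 0
W(z, J) = J²
K = 170535
W(-283, F(-1, -13))/K = 0²/170535 = 0*(1/170535) = 0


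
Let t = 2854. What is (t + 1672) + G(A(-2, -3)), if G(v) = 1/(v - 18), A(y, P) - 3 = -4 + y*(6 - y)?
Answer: 158409/35 ≈ 4526.0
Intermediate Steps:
A(y, P) = -1 + y*(6 - y) (A(y, P) = 3 + (-4 + y*(6 - y)) = -1 + y*(6 - y))
G(v) = 1/(-18 + v)
(t + 1672) + G(A(-2, -3)) = (2854 + 1672) + 1/(-18 + (-1 - 1*(-2)² + 6*(-2))) = 4526 + 1/(-18 + (-1 - 1*4 - 12)) = 4526 + 1/(-18 + (-1 - 4 - 12)) = 4526 + 1/(-18 - 17) = 4526 + 1/(-35) = 4526 - 1/35 = 158409/35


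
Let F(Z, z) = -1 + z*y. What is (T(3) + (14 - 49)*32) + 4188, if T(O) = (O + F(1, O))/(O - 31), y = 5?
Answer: 85887/28 ≈ 3067.4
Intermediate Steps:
F(Z, z) = -1 + 5*z (F(Z, z) = -1 + z*5 = -1 + 5*z)
T(O) = (-1 + 6*O)/(-31 + O) (T(O) = (O + (-1 + 5*O))/(O - 31) = (-1 + 6*O)/(-31 + O))
(T(3) + (14 - 49)*32) + 4188 = ((-1 + 6*3)/(-31 + 3) + (14 - 49)*32) + 4188 = ((-1 + 18)/(-28) - 35*32) + 4188 = (-1/28*17 - 1120) + 4188 = (-17/28 - 1120) + 4188 = -31377/28 + 4188 = 85887/28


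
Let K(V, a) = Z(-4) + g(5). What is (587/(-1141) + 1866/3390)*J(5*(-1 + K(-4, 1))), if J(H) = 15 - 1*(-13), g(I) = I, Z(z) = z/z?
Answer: 92784/92095 ≈ 1.0075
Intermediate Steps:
Z(z) = 1
K(V, a) = 6 (K(V, a) = 1 + 5 = 6)
J(H) = 28 (J(H) = 15 + 13 = 28)
(587/(-1141) + 1866/3390)*J(5*(-1 + K(-4, 1))) = (587/(-1141) + 1866/3390)*28 = (587*(-1/1141) + 1866*(1/3390))*28 = (-587/1141 + 311/565)*28 = (23196/644665)*28 = 92784/92095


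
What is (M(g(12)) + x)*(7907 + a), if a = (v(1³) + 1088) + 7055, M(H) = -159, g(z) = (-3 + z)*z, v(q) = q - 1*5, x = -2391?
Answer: -40917300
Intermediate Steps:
v(q) = -5 + q (v(q) = q - 5 = -5 + q)
g(z) = z*(-3 + z)
a = 8139 (a = ((-5 + 1³) + 1088) + 7055 = ((-5 + 1) + 1088) + 7055 = (-4 + 1088) + 7055 = 1084 + 7055 = 8139)
(M(g(12)) + x)*(7907 + a) = (-159 - 2391)*(7907 + 8139) = -2550*16046 = -40917300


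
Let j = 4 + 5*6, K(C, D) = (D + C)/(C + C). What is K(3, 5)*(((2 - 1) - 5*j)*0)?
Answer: 0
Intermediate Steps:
K(C, D) = (C + D)/(2*C) (K(C, D) = (C + D)/((2*C)) = (C + D)*(1/(2*C)) = (C + D)/(2*C))
j = 34 (j = 4 + 30 = 34)
K(3, 5)*(((2 - 1) - 5*j)*0) = ((½)*(3 + 5)/3)*(((2 - 1) - 5*34)*0) = ((½)*(⅓)*8)*((1 - 170)*0) = 4*(-169*0)/3 = (4/3)*0 = 0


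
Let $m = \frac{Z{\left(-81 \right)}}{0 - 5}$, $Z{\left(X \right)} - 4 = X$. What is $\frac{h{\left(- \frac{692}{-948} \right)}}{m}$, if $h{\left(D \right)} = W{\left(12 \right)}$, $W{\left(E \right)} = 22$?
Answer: $\frac{10}{7} \approx 1.4286$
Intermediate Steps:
$Z{\left(X \right)} = 4 + X$
$h{\left(D \right)} = 22$
$m = \frac{77}{5}$ ($m = \frac{4 - 81}{0 - 5} = \frac{1}{-5} \left(-77\right) = \left(- \frac{1}{5}\right) \left(-77\right) = \frac{77}{5} \approx 15.4$)
$\frac{h{\left(- \frac{692}{-948} \right)}}{m} = \frac{22}{\frac{77}{5}} = 22 \cdot \frac{5}{77} = \frac{10}{7}$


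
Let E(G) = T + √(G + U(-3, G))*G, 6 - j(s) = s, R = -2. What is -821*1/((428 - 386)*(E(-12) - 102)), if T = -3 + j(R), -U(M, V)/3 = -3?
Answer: 79637/413322 - 1642*I*√3/68887 ≈ 0.19268 - 0.041285*I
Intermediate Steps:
U(M, V) = 9 (U(M, V) = -3*(-3) = 9)
j(s) = 6 - s
T = 5 (T = -3 + (6 - 1*(-2)) = -3 + (6 + 2) = -3 + 8 = 5)
E(G) = 5 + G*√(9 + G) (E(G) = 5 + √(G + 9)*G = 5 + √(9 + G)*G = 5 + G*√(9 + G))
-821*1/((428 - 386)*(E(-12) - 102)) = -821*1/((428 - 386)*((5 - 12*√(9 - 12)) - 102)) = -821*1/(42*((5 - 12*I*√3) - 102)) = -821*1/(42*(-97 - 12*I*√3)) = -821/(-4074 - 504*I*√3)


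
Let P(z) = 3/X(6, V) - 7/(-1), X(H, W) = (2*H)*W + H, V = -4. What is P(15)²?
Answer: 9409/196 ≈ 48.005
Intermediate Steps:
X(H, W) = H + 2*H*W (X(H, W) = 2*H*W + H = H + 2*H*W)
P(z) = 97/14 (P(z) = 3/((6*(1 + 2*(-4)))) - 7/(-1) = 3/((6*(1 - 8))) - 7*(-1) = 3/((6*(-7))) + 7 = 3/(-42) + 7 = 3*(-1/42) + 7 = -1/14 + 7 = 97/14)
P(15)² = (97/14)² = 9409/196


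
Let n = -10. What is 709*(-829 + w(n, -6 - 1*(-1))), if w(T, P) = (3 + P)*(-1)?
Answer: -586343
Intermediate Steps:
w(T, P) = -3 - P
709*(-829 + w(n, -6 - 1*(-1))) = 709*(-829 + (-3 - (-6 - 1*(-1)))) = 709*(-829 + (-3 - (-6 + 1))) = 709*(-829 + (-3 - 1*(-5))) = 709*(-829 + (-3 + 5)) = 709*(-829 + 2) = 709*(-827) = -586343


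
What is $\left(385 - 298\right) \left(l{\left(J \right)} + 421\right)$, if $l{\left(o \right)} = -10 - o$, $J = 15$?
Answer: $34452$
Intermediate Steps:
$\left(385 - 298\right) \left(l{\left(J \right)} + 421\right) = \left(385 - 298\right) \left(\left(-10 - 15\right) + 421\right) = 87 \left(\left(-10 - 15\right) + 421\right) = 87 \left(-25 + 421\right) = 87 \cdot 396 = 34452$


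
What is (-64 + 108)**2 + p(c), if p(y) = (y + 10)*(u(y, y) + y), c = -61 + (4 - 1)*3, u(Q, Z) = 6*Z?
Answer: 17224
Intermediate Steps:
c = -52 (c = -61 + 3*3 = -61 + 9 = -52)
p(y) = 7*y*(10 + y) (p(y) = (y + 10)*(6*y + y) = (10 + y)*(7*y) = 7*y*(10 + y))
(-64 + 108)**2 + p(c) = (-64 + 108)**2 + 7*(-52)*(10 - 52) = 44**2 + 7*(-52)*(-42) = 1936 + 15288 = 17224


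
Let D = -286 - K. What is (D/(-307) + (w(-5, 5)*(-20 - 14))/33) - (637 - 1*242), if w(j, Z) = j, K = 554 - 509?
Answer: -3938632/10131 ≈ -388.77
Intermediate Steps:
K = 45
D = -331 (D = -286 - 1*45 = -286 - 45 = -331)
(D/(-307) + (w(-5, 5)*(-20 - 14))/33) - (637 - 1*242) = (-331/(-307) - 5*(-20 - 14)/33) - (637 - 1*242) = (-331*(-1/307) - 5*(-34)*(1/33)) - (637 - 242) = (331/307 + 170*(1/33)) - 1*395 = (331/307 + 170/33) - 395 = 63113/10131 - 395 = -3938632/10131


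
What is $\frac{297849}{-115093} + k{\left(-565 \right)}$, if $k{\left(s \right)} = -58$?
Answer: $- \frac{6973243}{115093} \approx -60.588$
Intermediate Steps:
$\frac{297849}{-115093} + k{\left(-565 \right)} = \frac{297849}{-115093} - 58 = 297849 \left(- \frac{1}{115093}\right) - 58 = - \frac{297849}{115093} - 58 = - \frac{6973243}{115093}$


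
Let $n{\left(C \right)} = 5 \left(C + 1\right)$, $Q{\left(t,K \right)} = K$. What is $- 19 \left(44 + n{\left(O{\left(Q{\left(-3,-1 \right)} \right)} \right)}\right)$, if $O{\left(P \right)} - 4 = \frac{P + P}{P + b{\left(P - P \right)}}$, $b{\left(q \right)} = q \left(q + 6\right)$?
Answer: $-1501$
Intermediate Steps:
$b{\left(q \right)} = q \left(6 + q\right)$
$O{\left(P \right)} = 6$ ($O{\left(P \right)} = 4 + \frac{P + P}{P + \left(P - P\right) \left(6 + \left(P - P\right)\right)} = 4 + \frac{2 P}{P + 0 \left(6 + 0\right)} = 4 + \frac{2 P}{P + 0 \cdot 6} = 4 + \frac{2 P}{P + 0} = 4 + \frac{2 P}{P} = 4 + 2 = 6$)
$n{\left(C \right)} = 5 + 5 C$ ($n{\left(C \right)} = 5 \left(1 + C\right) = 5 + 5 C$)
$- 19 \left(44 + n{\left(O{\left(Q{\left(-3,-1 \right)} \right)} \right)}\right) = - 19 \left(44 + \left(5 + 5 \cdot 6\right)\right) = - 19 \left(44 + \left(5 + 30\right)\right) = - 19 \left(44 + 35\right) = \left(-19\right) 79 = -1501$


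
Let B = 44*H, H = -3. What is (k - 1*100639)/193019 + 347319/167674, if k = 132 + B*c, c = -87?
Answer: 52112323559/32364267806 ≈ 1.6102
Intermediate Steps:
B = -132 (B = 44*(-3) = -132)
k = 11616 (k = 132 - 132*(-87) = 132 + 11484 = 11616)
(k - 1*100639)/193019 + 347319/167674 = (11616 - 1*100639)/193019 + 347319/167674 = (11616 - 100639)*(1/193019) + 347319*(1/167674) = -89023*1/193019 + 347319/167674 = -89023/193019 + 347319/167674 = 52112323559/32364267806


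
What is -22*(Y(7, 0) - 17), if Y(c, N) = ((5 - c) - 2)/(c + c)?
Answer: 2662/7 ≈ 380.29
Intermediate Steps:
Y(c, N) = (3 - c)/(2*c) (Y(c, N) = (3 - c)/((2*c)) = (3 - c)*(1/(2*c)) = (3 - c)/(2*c))
-22*(Y(7, 0) - 17) = -22*((1/2)*(3 - 1*7)/7 - 17) = -22*((1/2)*(1/7)*(3 - 7) - 17) = -22*((1/2)*(1/7)*(-4) - 17) = -22*(-2/7 - 17) = -22*(-121/7) = 2662/7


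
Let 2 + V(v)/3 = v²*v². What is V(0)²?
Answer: 36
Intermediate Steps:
V(v) = -6 + 3*v⁴ (V(v) = -6 + 3*(v²*v²) = -6 + 3*v⁴)
V(0)² = (-6 + 3*0⁴)² = (-6 + 3*0)² = (-6 + 0)² = (-6)² = 36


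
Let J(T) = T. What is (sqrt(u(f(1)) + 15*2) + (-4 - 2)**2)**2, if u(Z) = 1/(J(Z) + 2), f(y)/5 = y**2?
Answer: (252 + sqrt(1477))**2/49 ≈ 1721.4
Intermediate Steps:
f(y) = 5*y**2
u(Z) = 1/(2 + Z) (u(Z) = 1/(Z + 2) = 1/(2 + Z))
(sqrt(u(f(1)) + 15*2) + (-4 - 2)**2)**2 = (sqrt(1/(2 + 5*1**2) + 15*2) + (-4 - 2)**2)**2 = (sqrt(1/(2 + 5*1) + 30) + (-6)**2)**2 = (sqrt(1/(2 + 5) + 30) + 36)**2 = (sqrt(1/7 + 30) + 36)**2 = (sqrt(211/7) + 36)**2 = (sqrt(1477)/7 + 36)**2 = (36 + sqrt(1477)/7)**2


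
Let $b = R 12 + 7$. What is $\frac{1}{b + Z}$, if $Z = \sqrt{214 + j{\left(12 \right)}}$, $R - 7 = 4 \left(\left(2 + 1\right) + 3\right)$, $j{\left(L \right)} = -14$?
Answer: $\frac{379}{143441} - \frac{10 \sqrt{2}}{143441} \approx 0.0025436$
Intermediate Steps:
$R = 31$ ($R = 7 + 4 \left(\left(2 + 1\right) + 3\right) = 7 + 4 \left(3 + 3\right) = 7 + 4 \cdot 6 = 7 + 24 = 31$)
$b = 379$ ($b = 31 \cdot 12 + 7 = 372 + 7 = 379$)
$Z = 10 \sqrt{2}$ ($Z = \sqrt{214 - 14} = \sqrt{200} = 10 \sqrt{2} \approx 14.142$)
$\frac{1}{b + Z} = \frac{1}{379 + 10 \sqrt{2}}$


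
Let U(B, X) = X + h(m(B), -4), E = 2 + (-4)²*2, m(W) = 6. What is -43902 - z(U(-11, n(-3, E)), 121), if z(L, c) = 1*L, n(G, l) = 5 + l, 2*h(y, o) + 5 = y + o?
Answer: -87879/2 ≈ -43940.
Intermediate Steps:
E = 34 (E = 2 + 16*2 = 2 + 32 = 34)
h(y, o) = -5/2 + o/2 + y/2 (h(y, o) = -5/2 + (y + o)/2 = -5/2 + (o + y)/2 = -5/2 + (o/2 + y/2) = -5/2 + o/2 + y/2)
U(B, X) = -3/2 + X (U(B, X) = X + (-5/2 + (½)*(-4) + (½)*6) = X + (-5/2 - 2 + 3) = X - 3/2 = -3/2 + X)
z(L, c) = L
-43902 - z(U(-11, n(-3, E)), 121) = -43902 - (-3/2 + (5 + 34)) = -43902 - (-3/2 + 39) = -43902 - 1*75/2 = -43902 - 75/2 = -87879/2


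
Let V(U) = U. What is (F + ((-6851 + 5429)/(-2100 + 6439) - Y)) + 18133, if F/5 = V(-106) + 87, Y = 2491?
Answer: 67457011/4339 ≈ 15547.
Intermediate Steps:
F = -95 (F = 5*(-106 + 87) = 5*(-19) = -95)
(F + ((-6851 + 5429)/(-2100 + 6439) - Y)) + 18133 = (-95 + ((-6851 + 5429)/(-2100 + 6439) - 1*2491)) + 18133 = (-95 + (-1422/4339 - 2491)) + 18133 = (-95 - 10809871/4339) + 18133 = -11222076/4339 + 18133 = 67457011/4339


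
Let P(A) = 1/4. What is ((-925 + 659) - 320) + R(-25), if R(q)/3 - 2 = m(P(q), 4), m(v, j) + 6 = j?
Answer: -586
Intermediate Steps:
P(A) = ¼
m(v, j) = -6 + j
R(q) = 0 (R(q) = 6 + 3*(-6 + 4) = 6 + 3*(-2) = 6 - 6 = 0)
((-925 + 659) - 320) + R(-25) = ((-925 + 659) - 320) + 0 = (-266 - 320) + 0 = -586 + 0 = -586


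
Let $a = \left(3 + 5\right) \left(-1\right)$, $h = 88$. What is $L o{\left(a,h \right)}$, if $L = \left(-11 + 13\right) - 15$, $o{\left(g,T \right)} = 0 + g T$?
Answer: $9152$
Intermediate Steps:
$a = -8$ ($a = 8 \left(-1\right) = -8$)
$o{\left(g,T \right)} = T g$ ($o{\left(g,T \right)} = 0 + T g = T g$)
$L = -13$ ($L = 2 - 15 = -13$)
$L o{\left(a,h \right)} = - 13 \cdot 88 \left(-8\right) = \left(-13\right) \left(-704\right) = 9152$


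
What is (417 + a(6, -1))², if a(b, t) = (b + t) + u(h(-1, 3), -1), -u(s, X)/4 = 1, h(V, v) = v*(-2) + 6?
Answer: 174724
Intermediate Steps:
h(V, v) = 6 - 2*v (h(V, v) = -2*v + 6 = 6 - 2*v)
u(s, X) = -4 (u(s, X) = -4*1 = -4)
a(b, t) = -4 + b + t (a(b, t) = (b + t) - 4 = -4 + b + t)
(417 + a(6, -1))² = (417 + (-4 + 6 - 1))² = (417 + 1)² = 418² = 174724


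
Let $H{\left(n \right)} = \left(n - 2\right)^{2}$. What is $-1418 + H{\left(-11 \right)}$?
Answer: $-1249$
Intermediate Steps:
$H{\left(n \right)} = \left(-2 + n\right)^{2}$
$-1418 + H{\left(-11 \right)} = -1418 + \left(-2 - 11\right)^{2} = -1418 + \left(-13\right)^{2} = -1418 + 169 = -1249$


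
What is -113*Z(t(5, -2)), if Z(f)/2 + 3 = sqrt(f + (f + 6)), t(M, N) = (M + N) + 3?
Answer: 678 - 678*sqrt(2) ≈ -280.84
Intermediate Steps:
t(M, N) = 3 + M + N
Z(f) = -6 + 2*sqrt(6 + 2*f) (Z(f) = -6 + 2*sqrt(f + (f + 6)) = -6 + 2*sqrt(f + (6 + f)) = -6 + 2*sqrt(6 + 2*f))
-113*Z(t(5, -2)) = -113*(-6 + 2*sqrt(6 + 2*(3 + 5 - 2))) = -113*(-6 + 2*sqrt(6 + 2*6)) = -113*(-6 + 2*sqrt(6 + 12)) = -113*(-6 + 2*sqrt(18)) = -113*(-6 + 2*(3*sqrt(2))) = -113*(-6 + 6*sqrt(2)) = 678 - 678*sqrt(2)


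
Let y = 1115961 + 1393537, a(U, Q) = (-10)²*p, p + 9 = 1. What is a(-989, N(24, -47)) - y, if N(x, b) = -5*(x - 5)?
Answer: -2510298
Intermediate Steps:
p = -8 (p = -9 + 1 = -8)
N(x, b) = 25 - 5*x (N(x, b) = -5*(-5 + x) = 25 - 5*x)
a(U, Q) = -800 (a(U, Q) = (-10)²*(-8) = 100*(-8) = -800)
y = 2509498
a(-989, N(24, -47)) - y = -800 - 1*2509498 = -800 - 2509498 = -2510298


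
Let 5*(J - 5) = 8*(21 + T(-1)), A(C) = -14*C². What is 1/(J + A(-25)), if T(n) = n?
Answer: -1/8713 ≈ -0.00011477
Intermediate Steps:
J = 37 (J = 5 + (8*(21 - 1))/5 = 5 + (8*20)/5 = 5 + (⅕)*160 = 5 + 32 = 37)
1/(J + A(-25)) = 1/(37 - 14*(-25)²) = 1/(37 - 14*625) = 1/(37 - 8750) = 1/(-8713) = -1/8713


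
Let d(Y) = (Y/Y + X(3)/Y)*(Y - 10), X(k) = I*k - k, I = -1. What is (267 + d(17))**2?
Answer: 21307456/289 ≈ 73728.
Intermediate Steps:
X(k) = -2*k (X(k) = -k - k = -2*k)
d(Y) = (1 - 6/Y)*(-10 + Y) (d(Y) = (Y/Y + (-2*3)/Y)*(Y - 10) = (1 - 6/Y)*(-10 + Y))
(267 + d(17))**2 = (267 + (-16 + 17 + 60/17))**2 = (267 + 77/17)**2 = (4616/17)**2 = 21307456/289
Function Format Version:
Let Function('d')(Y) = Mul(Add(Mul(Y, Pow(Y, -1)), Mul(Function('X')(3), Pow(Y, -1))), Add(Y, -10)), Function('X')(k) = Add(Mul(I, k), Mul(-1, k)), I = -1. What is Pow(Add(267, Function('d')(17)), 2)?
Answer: Rational(21307456, 289) ≈ 73728.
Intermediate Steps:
Function('X')(k) = Mul(-2, k) (Function('X')(k) = Add(Mul(-1, k), Mul(-1, k)) = Mul(-2, k))
Function('d')(Y) = Mul(Add(1, Mul(-6, Pow(Y, -1))), Add(-10, Y)) (Function('d')(Y) = Mul(Add(Mul(Y, Pow(Y, -1)), Mul(Mul(-2, 3), Pow(Y, -1))), Add(Y, -10)) = Mul(Add(1, Mul(-6, Pow(Y, -1))), Add(-10, Y)))
Pow(Add(267, Function('d')(17)), 2) = Pow(Add(267, Add(-16, 17, Mul(60, Pow(17, -1)))), 2) = Pow(Add(267, Add(-16, 17, Mul(60, Rational(1, 17)))), 2) = Pow(Add(267, Add(-16, 17, Rational(60, 17))), 2) = Pow(Add(267, Rational(77, 17)), 2) = Pow(Rational(4616, 17), 2) = Rational(21307456, 289)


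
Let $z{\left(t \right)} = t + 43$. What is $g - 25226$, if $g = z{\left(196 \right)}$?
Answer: $-24987$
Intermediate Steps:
$z{\left(t \right)} = 43 + t$
$g = 239$ ($g = 43 + 196 = 239$)
$g - 25226 = 239 - 25226 = -24987$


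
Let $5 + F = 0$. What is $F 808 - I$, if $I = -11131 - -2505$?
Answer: $4586$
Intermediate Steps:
$F = -5$ ($F = -5 + 0 = -5$)
$I = -8626$ ($I = -11131 + 2505 = -8626$)
$F 808 - I = \left(-5\right) 808 - -8626 = -4040 + 8626 = 4586$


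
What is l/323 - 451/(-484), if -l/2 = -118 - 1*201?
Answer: 41315/14212 ≈ 2.9071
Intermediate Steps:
l = 638 (l = -2*(-118 - 1*201) = -2*(-118 - 201) = -2*(-319) = 638)
l/323 - 451/(-484) = 638/323 - 451/(-484) = 638*(1/323) - 451*(-1/484) = 638/323 + 41/44 = 41315/14212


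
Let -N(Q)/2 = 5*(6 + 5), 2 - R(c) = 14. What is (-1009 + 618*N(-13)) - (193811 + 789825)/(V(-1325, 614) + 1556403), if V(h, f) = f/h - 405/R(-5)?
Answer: -569103223046291/8249112319 ≈ -68990.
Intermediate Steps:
R(c) = -12 (R(c) = 2 - 1*14 = 2 - 14 = -12)
N(Q) = -110 (N(Q) = -10*(6 + 5) = -10*11 = -2*55 = -110)
V(h, f) = 135/4 + f/h (V(h, f) = f/h - 405/(-12) = f/h - 405*(-1/12) = f/h + 135/4 = 135/4 + f/h)
(-1009 + 618*N(-13)) - (193811 + 789825)/(V(-1325, 614) + 1556403) = (-1009 + 618*(-110)) - (193811 + 789825)/((135/4 + 614/(-1325)) + 1556403) = (-1009 - 67980) - 983636/((135/4 + 614*(-1/1325)) + 1556403) = -68989 - 983636/((135/4 - 614/1325) + 1556403) = -68989 - 983636/(176419/5300 + 1556403) = -68989 - 983636/8249112319/5300 = -68989 - 983636*5300/8249112319 = -68989 - 1*5213270800/8249112319 = -68989 - 5213270800/8249112319 = -569103223046291/8249112319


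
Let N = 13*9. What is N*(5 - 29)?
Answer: -2808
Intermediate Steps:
N = 117
N*(5 - 29) = 117*(5 - 29) = 117*(-24) = -2808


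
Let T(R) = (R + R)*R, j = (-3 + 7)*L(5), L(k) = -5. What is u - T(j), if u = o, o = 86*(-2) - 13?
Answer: -985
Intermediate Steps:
o = -185 (o = -172 - 13 = -185)
j = -20 (j = (-3 + 7)*(-5) = 4*(-5) = -20)
T(R) = 2*R² (T(R) = (2*R)*R = 2*R²)
u = -185
u - T(j) = -185 - 2*(-20)² = -185 - 2*400 = -185 - 1*800 = -185 - 800 = -985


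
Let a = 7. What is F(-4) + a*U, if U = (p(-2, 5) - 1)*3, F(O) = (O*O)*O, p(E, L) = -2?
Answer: -127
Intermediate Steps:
F(O) = O**3 (F(O) = O**2*O = O**3)
U = -9 (U = (-2 - 1)*3 = -3*3 = -9)
F(-4) + a*U = (-4)**3 + 7*(-9) = -64 - 63 = -127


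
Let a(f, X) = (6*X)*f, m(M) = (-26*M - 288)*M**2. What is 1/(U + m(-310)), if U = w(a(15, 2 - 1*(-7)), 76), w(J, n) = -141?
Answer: 1/746889059 ≈ 1.3389e-9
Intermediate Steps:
m(M) = M**2*(-288 - 26*M) (m(M) = (-288 - 26*M)*M**2 = M**2*(-288 - 26*M))
a(f, X) = 6*X*f
U = -141
1/(U + m(-310)) = 1/(-141 + (-310)**2*(-288 - 26*(-310))) = 1/(-141 + 96100*(-288 + 8060)) = 1/(-141 + 96100*7772) = 1/(-141 + 746889200) = 1/746889059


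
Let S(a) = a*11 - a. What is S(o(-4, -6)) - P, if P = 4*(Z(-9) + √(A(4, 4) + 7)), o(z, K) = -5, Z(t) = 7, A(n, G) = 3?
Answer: -78 - 4*√10 ≈ -90.649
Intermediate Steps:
P = 28 + 4*√10 (P = 4*(7 + √(3 + 7)) = 4*(7 + √10) = 28 + 4*√10 ≈ 40.649)
S(a) = 10*a (S(a) = 11*a - a = 10*a)
S(o(-4, -6)) - P = 10*(-5) - (28 + 4*√10) = -50 + (-28 - 4*√10) = -78 - 4*√10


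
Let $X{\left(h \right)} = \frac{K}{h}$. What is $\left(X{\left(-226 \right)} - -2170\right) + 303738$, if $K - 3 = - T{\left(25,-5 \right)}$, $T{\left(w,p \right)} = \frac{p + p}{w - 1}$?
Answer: $\frac{829622455}{2712} \approx 3.0591 \cdot 10^{5}$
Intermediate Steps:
$T{\left(w,p \right)} = \frac{2 p}{-1 + w}$
$K = \frac{41}{12}$ ($K = 3 - 2 \left(-5\right) \frac{1}{-1 + 25} = 3 - 2 \left(-5\right) \frac{1}{24} = 3 - - \frac{5}{12} = 3 + \frac{5}{12} = \frac{41}{12} \approx 3.4167$)
$X{\left(h \right)} = \frac{41}{12 h}$
$\left(X{\left(-226 \right)} - -2170\right) + 303738 = \left(\frac{41}{12 \left(-226\right)} - -2170\right) + 303738 = \left(\frac{41}{12} \left(- \frac{1}{226}\right) + \left(2418 - 248\right)\right) + 303738 = \left(- \frac{41}{2712} + 2170\right) + 303738 = \frac{5884999}{2712} + 303738 = \frac{829622455}{2712}$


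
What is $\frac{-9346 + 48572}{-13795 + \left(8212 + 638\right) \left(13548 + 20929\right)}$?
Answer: $\frac{39226}{305107655} \approx 0.00012856$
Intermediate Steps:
$\frac{-9346 + 48572}{-13795 + \left(8212 + 638\right) \left(13548 + 20929\right)} = \frac{39226}{-13795 + 8850 \cdot 34477} = \frac{39226}{-13795 + 305121450} = \frac{39226}{305107655}$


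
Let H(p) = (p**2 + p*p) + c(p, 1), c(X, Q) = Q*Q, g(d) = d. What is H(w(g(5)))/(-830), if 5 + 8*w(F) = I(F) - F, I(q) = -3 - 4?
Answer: -321/26560 ≈ -0.012086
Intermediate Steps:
I(q) = -7
c(X, Q) = Q**2
w(F) = -3/2 - F/8 (w(F) = -5/8 + (-7 - F)/8 = -5/8 + (-7/8 - F/8) = -3/2 - F/8)
H(p) = 1 + 2*p**2 (H(p) = (p**2 + p*p) + 1**2 = (p**2 + p**2) + 1 = 2*p**2 + 1 = 1 + 2*p**2)
H(w(g(5)))/(-830) = (1 + 2*(-3/2 - 1/8*5)**2)/(-830) = (1 + 2*(-3/2 - 5/8)**2)*(-1/830) = (1 + 2*(-17/8)**2)*(-1/830) = (1 + 2*(289/64))*(-1/830) = (1 + 289/32)*(-1/830) = (321/32)*(-1/830) = -321/26560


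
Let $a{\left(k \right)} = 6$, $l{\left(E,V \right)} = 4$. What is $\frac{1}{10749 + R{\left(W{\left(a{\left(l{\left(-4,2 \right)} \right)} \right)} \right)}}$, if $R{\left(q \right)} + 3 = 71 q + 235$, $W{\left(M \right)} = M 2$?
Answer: $\frac{1}{11833} \approx 8.4509 \cdot 10^{-5}$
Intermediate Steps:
$W{\left(M \right)} = 2 M$
$R{\left(q \right)} = 232 + 71 q$ ($R{\left(q \right)} = -3 + \left(71 q + 235\right) = -3 + \left(235 + 71 q\right) = 232 + 71 q$)
$\frac{1}{10749 + R{\left(W{\left(a{\left(l{\left(-4,2 \right)} \right)} \right)} \right)}} = \frac{1}{10749 + \left(232 + 71 \cdot 2 \cdot 6\right)} = \frac{1}{10749 + \left(232 + 71 \cdot 12\right)} = \frac{1}{10749 + \left(232 + 852\right)} = \frac{1}{10749 + 1084} = \frac{1}{11833}$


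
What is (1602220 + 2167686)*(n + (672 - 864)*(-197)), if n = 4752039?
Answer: 18057333262878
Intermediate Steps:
(1602220 + 2167686)*(n + (672 - 864)*(-197)) = (1602220 + 2167686)*(4752039 + (672 - 864)*(-197)) = 3769906*(4752039 - 192*(-197)) = 3769906*(4752039 + 37824) = 3769906*4789863 = 18057333262878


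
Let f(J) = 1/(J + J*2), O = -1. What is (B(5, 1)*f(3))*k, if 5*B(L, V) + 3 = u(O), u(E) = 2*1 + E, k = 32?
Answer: -64/45 ≈ -1.4222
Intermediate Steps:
f(J) = 1/(3*J) (f(J) = 1/(J + 2*J) = 1/(3*J))
u(E) = 2 + E
B(L, V) = -⅖ (B(L, V) = -⅗ + (2 - 1)/5 = -⅗ + (⅕)*1 = -⅗ + ⅕ = -⅖)
(B(5, 1)*f(3))*k = -2/(15*3)*32 = -⅖*⅑*32 = -2/45*32 = -64/45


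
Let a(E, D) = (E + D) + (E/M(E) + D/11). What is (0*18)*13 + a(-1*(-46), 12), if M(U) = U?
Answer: 661/11 ≈ 60.091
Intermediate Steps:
a(E, D) = 1 + E + 12*D/11 (a(E, D) = (E + D) + (E/E + D/11) = (D + E) + (1 + D*(1/11)) = (D + E) + (1 + D/11) = 1 + E + 12*D/11)
(0*18)*13 + a(-1*(-46), 12) = (0*18)*13 + (1 - 1*(-46) + (12/11)*12) = 0*13 + (1 + 46 + 144/11) = 0 + 661/11 = 661/11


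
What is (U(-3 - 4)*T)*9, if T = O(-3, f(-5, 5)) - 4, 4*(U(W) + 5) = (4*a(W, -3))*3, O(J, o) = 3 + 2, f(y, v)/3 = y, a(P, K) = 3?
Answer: 36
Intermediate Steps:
f(y, v) = 3*y
O(J, o) = 5
U(W) = 4 (U(W) = -5 + ((4*3)*3)/4 = -5 + (12*3)/4 = -5 + (¼)*36 = -5 + 9 = 4)
T = 1 (T = 5 - 4 = 1)
(U(-3 - 4)*T)*9 = (4*1)*9 = 4*9 = 36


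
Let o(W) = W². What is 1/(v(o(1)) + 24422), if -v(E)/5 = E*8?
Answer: 1/24382 ≈ 4.1014e-5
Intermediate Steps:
v(E) = -40*E (v(E) = -5*E*8 = -40*E)
1/(v(o(1)) + 24422) = 1/(-40*1² + 24422) = 1/(-40*1 + 24422) = 1/(-40 + 24422) = 1/24382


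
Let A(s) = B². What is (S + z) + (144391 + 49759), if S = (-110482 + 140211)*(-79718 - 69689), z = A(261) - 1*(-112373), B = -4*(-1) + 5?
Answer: -4441414099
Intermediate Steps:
B = 9 (B = 4 + 5 = 9)
A(s) = 81 (A(s) = 9² = 81)
z = 112454 (z = 81 - 1*(-112373) = 81 + 112373 = 112454)
S = -4441720703 (S = 29729*(-149407) = -4441720703)
(S + z) + (144391 + 49759) = (-4441720703 + 112454) + (144391 + 49759) = -4441608249 + 194150 = -4441414099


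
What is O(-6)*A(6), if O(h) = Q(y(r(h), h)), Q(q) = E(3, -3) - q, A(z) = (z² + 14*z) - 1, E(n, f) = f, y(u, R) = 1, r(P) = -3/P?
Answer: -476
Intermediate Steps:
A(z) = -1 + z² + 14*z
Q(q) = -3 - q
O(h) = -4 (O(h) = -3 - 1*1 = -3 - 1 = -4)
O(-6)*A(6) = -4*(-1 + 6² + 14*6) = -4*(-1 + 36 + 84) = -4*119 = -476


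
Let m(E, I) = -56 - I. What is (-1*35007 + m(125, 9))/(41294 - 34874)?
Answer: -8768/1605 ≈ -5.4629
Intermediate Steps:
(-1*35007 + m(125, 9))/(41294 - 34874) = (-1*35007 + (-56 - 1*9))/(41294 - 34874) = (-35007 + (-56 - 9))/6420 = (-35007 - 65)*(1/6420) = -35072*1/6420 = -8768/1605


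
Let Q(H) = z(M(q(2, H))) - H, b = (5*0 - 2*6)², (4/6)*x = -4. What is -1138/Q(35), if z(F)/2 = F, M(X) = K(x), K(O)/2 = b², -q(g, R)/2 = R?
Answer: -1138/82909 ≈ -0.013726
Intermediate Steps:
x = -6 (x = (3/2)*(-4) = -6)
b = 144 (b = (0 - 12)² = (-12)² = 144)
q(g, R) = -2*R
K(O) = 41472 (K(O) = 2*144² = 2*20736 = 41472)
M(X) = 41472
z(F) = 2*F
Q(H) = 82944 - H (Q(H) = 2*41472 - H = 82944 - H)
-1138/Q(35) = -1138/(82944 - 1*35) = -1138/(82944 - 35) = -1138/82909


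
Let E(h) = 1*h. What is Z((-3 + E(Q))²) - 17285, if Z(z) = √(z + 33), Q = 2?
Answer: -17285 + √34 ≈ -17279.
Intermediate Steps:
E(h) = h
Z(z) = √(33 + z)
Z((-3 + E(Q))²) - 17285 = √(33 + (-3 + 2)²) - 17285 = √(33 + (-1)²) - 17285 = √(33 + 1) - 17285 = √34 - 17285 = -17285 + √34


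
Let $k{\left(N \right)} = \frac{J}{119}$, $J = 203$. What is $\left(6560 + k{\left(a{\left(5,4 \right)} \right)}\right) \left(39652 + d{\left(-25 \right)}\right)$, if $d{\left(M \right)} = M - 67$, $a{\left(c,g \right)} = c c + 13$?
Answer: $\frac{4412878440}{17} \approx 2.5958 \cdot 10^{8}$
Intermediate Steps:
$a{\left(c,g \right)} = 13 + c^{2}$ ($a{\left(c,g \right)} = c^{2} + 13 = 13 + c^{2}$)
$k{\left(N \right)} = \frac{29}{17}$ ($k{\left(N \right)} = \frac{203}{119} = 203 \cdot \frac{1}{119} = \frac{29}{17}$)
$d{\left(M \right)} = -67 + M$
$\left(6560 + k{\left(a{\left(5,4 \right)} \right)}\right) \left(39652 + d{\left(-25 \right)}\right) = \left(6560 + \frac{29}{17}\right) \left(39652 - 92\right) = \frac{111549 \left(39652 - 92\right)}{17} = \frac{111549}{17} \cdot 39560 = \frac{4412878440}{17}$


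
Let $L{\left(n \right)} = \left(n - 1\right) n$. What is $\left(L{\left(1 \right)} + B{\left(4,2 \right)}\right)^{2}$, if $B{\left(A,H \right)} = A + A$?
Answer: $64$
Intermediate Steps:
$B{\left(A,H \right)} = 2 A$
$L{\left(n \right)} = n \left(-1 + n\right)$ ($L{\left(n \right)} = \left(-1 + n\right) n = n \left(-1 + n\right)$)
$\left(L{\left(1 \right)} + B{\left(4,2 \right)}\right)^{2} = \left(1 \left(-1 + 1\right) + 2 \cdot 4\right)^{2} = \left(1 \cdot 0 + 8\right)^{2} = \left(0 + 8\right)^{2} = 8^{2} = 64$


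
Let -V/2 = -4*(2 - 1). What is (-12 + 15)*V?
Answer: 24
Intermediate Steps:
V = 8 (V = -(-8)*(2 - 1) = -(-8) = -2*(-4) = 8)
(-12 + 15)*V = (-12 + 15)*8 = 3*8 = 24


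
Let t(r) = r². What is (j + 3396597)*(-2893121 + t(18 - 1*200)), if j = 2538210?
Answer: -16973530215579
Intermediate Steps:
(j + 3396597)*(-2893121 + t(18 - 1*200)) = (2538210 + 3396597)*(-2893121 + (18 - 1*200)²) = 5934807*(-2893121 + (18 - 200)²) = 5934807*(-2893121 + (-182)²) = 5934807*(-2893121 + 33124) = 5934807*(-2859997) = -16973530215579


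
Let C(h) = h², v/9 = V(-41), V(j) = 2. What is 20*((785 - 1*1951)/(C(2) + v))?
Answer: -1060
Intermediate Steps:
v = 18 (v = 9*2 = 18)
20*((785 - 1*1951)/(C(2) + v)) = 20*((785 - 1*1951)/(2² + 18)) = 20*((785 - 1951)/(4 + 18)) = 20*(-1166/22) = 20*(-1166*1/22) = 20*(-53) = -1060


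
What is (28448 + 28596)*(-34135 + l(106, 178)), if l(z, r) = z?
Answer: -1941150276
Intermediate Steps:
(28448 + 28596)*(-34135 + l(106, 178)) = (28448 + 28596)*(-34135 + 106) = 57044*(-34029) = -1941150276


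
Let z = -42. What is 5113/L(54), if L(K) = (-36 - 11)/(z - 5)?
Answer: 5113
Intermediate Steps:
L(K) = 1 (L(K) = (-36 - 11)/(-42 - 5) = -47/(-47) = -47*(-1/47) = 1)
5113/L(54) = 5113/1 = 5113*1 = 5113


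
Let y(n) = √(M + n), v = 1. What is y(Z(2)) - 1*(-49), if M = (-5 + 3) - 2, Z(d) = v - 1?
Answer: 49 + 2*I ≈ 49.0 + 2.0*I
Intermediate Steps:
Z(d) = 0 (Z(d) = 1 - 1 = 0)
M = -4 (M = -2 - 2 = -4)
y(n) = √(-4 + n)
y(Z(2)) - 1*(-49) = √(-4 + 0) - 1*(-49) = √(-4) + 49 = 2*I + 49 = 49 + 2*I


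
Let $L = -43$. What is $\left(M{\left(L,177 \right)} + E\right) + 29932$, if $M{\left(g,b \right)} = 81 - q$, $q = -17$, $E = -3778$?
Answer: $26252$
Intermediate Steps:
$M{\left(g,b \right)} = 98$ ($M{\left(g,b \right)} = 81 - -17 = 81 + 17 = 98$)
$\left(M{\left(L,177 \right)} + E\right) + 29932 = \left(98 - 3778\right) + 29932 = -3680 + 29932 = 26252$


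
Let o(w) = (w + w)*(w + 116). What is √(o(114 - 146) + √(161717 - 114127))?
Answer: √(-5376 + √47590) ≈ 71.818*I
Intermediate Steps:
o(w) = 2*w*(116 + w) (o(w) = (2*w)*(116 + w) = 2*w*(116 + w))
√(o(114 - 146) + √(161717 - 114127)) = √(2*(114 - 146)*(116 + (114 - 146)) + √(161717 - 114127)) = √(2*(-32)*(116 - 32) + √47590) = √(2*(-32)*84 + √47590) = √(-5376 + √47590)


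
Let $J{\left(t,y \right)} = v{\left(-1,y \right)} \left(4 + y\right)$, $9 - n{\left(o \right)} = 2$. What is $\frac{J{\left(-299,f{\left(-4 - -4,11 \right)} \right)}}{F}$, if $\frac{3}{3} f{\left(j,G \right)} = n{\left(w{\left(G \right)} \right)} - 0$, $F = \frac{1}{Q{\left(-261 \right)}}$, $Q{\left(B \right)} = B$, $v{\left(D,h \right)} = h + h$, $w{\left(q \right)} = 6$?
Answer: $-40194$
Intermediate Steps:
$v{\left(D,h \right)} = 2 h$
$n{\left(o \right)} = 7$ ($n{\left(o \right)} = 9 - 2 = 7$)
$F = - \frac{1}{261}$ ($F = \frac{1}{-261} = - \frac{1}{261} \approx -0.0038314$)
$f{\left(j,G \right)} = 7$ ($f{\left(j,G \right)} = 7 - 0 = 7 + 0 = 7$)
$J{\left(t,y \right)} = 2 y \left(4 + y\right)$
$\frac{J{\left(-299,f{\left(-4 - -4,11 \right)} \right)}}{F} = \frac{2 \cdot 7 \left(4 + 7\right)}{- \frac{1}{261}} = 2 \cdot 7 \cdot 11 \left(-261\right) = 154 \left(-261\right) = -40194$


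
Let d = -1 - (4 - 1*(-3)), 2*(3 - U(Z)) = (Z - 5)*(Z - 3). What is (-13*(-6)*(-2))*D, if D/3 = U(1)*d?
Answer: -3744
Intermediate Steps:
U(Z) = 3 - (-5 + Z)*(-3 + Z)/2 (U(Z) = 3 - (Z - 5)*(Z - 3)/2 = 3 - (-5 + Z)*(-3 + Z)/2)
d = -8 (d = -1 - (4 + 3) = -1 - 1*7 = -1 - 7 = -8)
D = 24 (D = 3*((-9/2 + 4*1 - 1/2*1**2)*(-8)) = 3*((-9/2 + 4 - 1/2*1)*(-8)) = 3*((-9/2 + 4 - 1/2)*(-8)) = 3*(-1*(-8)) = 3*8 = 24)
(-13*(-6)*(-2))*D = (-13*(-6)*(-2))*24 = (78*(-2))*24 = -156*24 = -3744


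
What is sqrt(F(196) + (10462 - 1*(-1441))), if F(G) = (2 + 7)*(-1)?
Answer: sqrt(11894) ≈ 109.06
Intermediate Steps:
F(G) = -9 (F(G) = 9*(-1) = -9)
sqrt(F(196) + (10462 - 1*(-1441))) = sqrt(-9 + (10462 - 1*(-1441))) = sqrt(-9 + (10462 + 1441)) = sqrt(-9 + 11903) = sqrt(11894)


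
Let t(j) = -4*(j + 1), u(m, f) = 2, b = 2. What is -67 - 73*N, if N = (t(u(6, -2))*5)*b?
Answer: 8693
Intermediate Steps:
t(j) = -4 - 4*j (t(j) = -4*(1 + j) = -4 - 4*j)
N = -120 (N = ((-4 - 4*2)*5)*2 = ((-4 - 8)*5)*2 = -12*5*2 = -60*2 = -120)
-67 - 73*N = -67 - 73*(-120) = -67 + 8760 = 8693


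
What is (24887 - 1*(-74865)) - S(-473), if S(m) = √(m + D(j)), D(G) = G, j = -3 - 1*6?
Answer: 99752 - I*√482 ≈ 99752.0 - 21.954*I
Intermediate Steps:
j = -9 (j = -3 - 6 = -9)
S(m) = √(-9 + m) (S(m) = √(m - 9) = √(-9 + m))
(24887 - 1*(-74865)) - S(-473) = (24887 - 1*(-74865)) - √(-9 - 473) = (24887 + 74865) - √(-482) = 99752 - I*√482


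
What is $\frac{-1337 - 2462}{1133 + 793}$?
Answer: $- \frac{3799}{1926} \approx -1.9725$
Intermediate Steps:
$\frac{-1337 - 2462}{1133 + 793} = - \frac{3799}{1926}$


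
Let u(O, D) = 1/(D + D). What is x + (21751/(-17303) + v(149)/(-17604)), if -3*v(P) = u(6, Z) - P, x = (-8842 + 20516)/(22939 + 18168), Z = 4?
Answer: -8886860117587/9106381750752 ≈ -0.97589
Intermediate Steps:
x = 11674/41107 ≈ 0.28399
u(O, D) = 1/(2*D)
v(P) = -1/24 + P/3 (v(P) = -((½)/4 - P)/3 = -((½)*(¼) - P)/3 = -(⅛ - P)/3 = -1/24 + P/3)
x + (21751/(-17303) + v(149)/(-17604)) = 11674/41107 + (21751/(-17303) + (-1/24 + (⅓)*149)/(-17604)) = 11674/41107 + (21751*(-1/17303) + (-1/24 + 149/3)*(-1/17604)) = 11674/41107 + (-21751/17303 + (397/8)*(-1/17604)) = 11674/41107 + (-21751/17303 - 397/140832) = 11674/41107 - 3070106123/2436816096 = -8886860117587/9106381750752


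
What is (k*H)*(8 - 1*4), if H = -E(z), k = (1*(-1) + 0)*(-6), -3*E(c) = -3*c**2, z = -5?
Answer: -600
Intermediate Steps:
E(c) = c**2 (E(c) = -(-1)*c**2 = c**2)
k = 6 (k = (-1 + 0)*(-6) = -1*(-6) = 6)
H = -25 (H = -1*(-5)**2 = -1*25 = -25)
(k*H)*(8 - 1*4) = (6*(-25))*(8 - 1*4) = -150*(8 - 4) = -150*4 = -600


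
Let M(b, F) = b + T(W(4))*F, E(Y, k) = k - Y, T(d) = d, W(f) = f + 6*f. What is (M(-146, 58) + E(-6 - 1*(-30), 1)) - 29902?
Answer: -28447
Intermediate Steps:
W(f) = 7*f
M(b, F) = b + 28*F (M(b, F) = b + (7*4)*F = b + 28*F)
(M(-146, 58) + E(-6 - 1*(-30), 1)) - 29902 = ((-146 + 28*58) + (1 - (-6 - 1*(-30)))) - 29902 = ((-146 + 1624) + (1 - (-6 + 30))) - 29902 = (1478 + (1 - 1*24)) - 29902 = (1478 + (1 - 24)) - 29902 = (1478 - 23) - 29902 = 1455 - 29902 = -28447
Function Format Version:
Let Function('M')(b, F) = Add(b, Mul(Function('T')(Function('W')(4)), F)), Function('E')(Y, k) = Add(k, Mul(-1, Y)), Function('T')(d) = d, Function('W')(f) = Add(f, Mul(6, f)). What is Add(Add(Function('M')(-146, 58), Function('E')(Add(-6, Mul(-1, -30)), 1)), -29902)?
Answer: -28447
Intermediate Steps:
Function('W')(f) = Mul(7, f)
Function('M')(b, F) = Add(b, Mul(28, F)) (Function('M')(b, F) = Add(b, Mul(Mul(7, 4), F)) = Add(b, Mul(28, F)))
Add(Add(Function('M')(-146, 58), Function('E')(Add(-6, Mul(-1, -30)), 1)), -29902) = Add(Add(Add(-146, Mul(28, 58)), Add(1, Mul(-1, Add(-6, Mul(-1, -30))))), -29902) = Add(Add(Add(-146, 1624), Add(1, Mul(-1, Add(-6, 30)))), -29902) = Add(Add(1478, Add(1, Mul(-1, 24))), -29902) = Add(Add(1478, Add(1, -24)), -29902) = Add(Add(1478, -23), -29902) = Add(1455, -29902) = -28447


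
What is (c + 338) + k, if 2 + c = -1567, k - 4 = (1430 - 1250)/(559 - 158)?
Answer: -491847/401 ≈ -1226.6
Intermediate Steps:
k = 1784/401 (k = 4 + (1430 - 1250)/(559 - 158) = 4 + 180/401 = 1784/401 ≈ 4.4489)
c = -1569 (c = -2 - 1567 = -1569)
(c + 338) + k = (-1569 + 338) + 1784/401 = -1231 + 1784/401 = -491847/401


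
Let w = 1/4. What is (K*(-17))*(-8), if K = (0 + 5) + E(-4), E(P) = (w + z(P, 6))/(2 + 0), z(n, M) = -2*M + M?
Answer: 289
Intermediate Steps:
w = ¼ ≈ 0.25000
z(n, M) = -M
E(P) = -23/8 (E(P) = (¼ - 1*6)/(2 + 0) = (¼ - 6)/2 = -23/4*½ = -23/8)
K = 17/8 (K = (0 + 5) - 23/8 = 5 - 23/8 = 17/8 ≈ 2.1250)
(K*(-17))*(-8) = ((17/8)*(-17))*(-8) = -289/8*(-8) = 289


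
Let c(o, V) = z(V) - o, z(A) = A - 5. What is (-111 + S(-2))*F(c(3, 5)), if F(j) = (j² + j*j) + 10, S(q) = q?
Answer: -3164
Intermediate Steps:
z(A) = -5 + A
c(o, V) = -5 + V - o (c(o, V) = (-5 + V) - o = -5 + V - o)
F(j) = 10 + 2*j² (F(j) = (j² + j²) + 10 = 2*j² + 10 = 10 + 2*j²)
(-111 + S(-2))*F(c(3, 5)) = (-111 - 2)*(10 + 2*(-5 + 5 - 1*3)²) = -113*(10 + 2*(-5 + 5 - 3)²) = -113*(10 + 2*(-3)²) = -113*(10 + 2*9) = -113*(10 + 18) = -113*28 = -3164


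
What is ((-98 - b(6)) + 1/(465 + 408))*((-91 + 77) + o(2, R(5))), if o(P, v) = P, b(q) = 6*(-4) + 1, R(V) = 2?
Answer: 261896/291 ≈ 899.99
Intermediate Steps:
b(q) = -23 (b(q) = -24 + 1 = -23)
((-98 - b(6)) + 1/(465 + 408))*((-91 + 77) + o(2, R(5))) = ((-98 - 1*(-23)) + 1/(465 + 408))*((-91 + 77) + 2) = ((-98 + 23) + 1/873)*(-14 + 2) = (-75 + 1/873)*(-12) = -65474/873*(-12) = 261896/291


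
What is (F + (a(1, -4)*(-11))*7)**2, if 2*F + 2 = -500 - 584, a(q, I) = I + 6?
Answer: 485809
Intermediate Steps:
a(q, I) = 6 + I
F = -543 (F = -1 + (-500 - 584)/2 = -1 + (1/2)*(-1084) = -1 - 542 = -543)
(F + (a(1, -4)*(-11))*7)**2 = (-543 + ((6 - 4)*(-11))*7)**2 = (-543 + (2*(-11))*7)**2 = (-543 - 22*7)**2 = (-543 - 154)**2 = (-697)**2 = 485809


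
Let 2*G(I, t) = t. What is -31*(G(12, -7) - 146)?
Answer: 9269/2 ≈ 4634.5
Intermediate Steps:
G(I, t) = t/2
-31*(G(12, -7) - 146) = -31*((½)*(-7) - 146) = -31*(-7/2 - 146) = -31*(-299/2) = 9269/2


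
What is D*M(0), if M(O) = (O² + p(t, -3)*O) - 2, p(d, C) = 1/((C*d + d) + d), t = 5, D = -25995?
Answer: 51990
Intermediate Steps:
p(d, C) = 1/(2*d + C*d) (p(d, C) = 1/((d + C*d) + d) = 1/(2*d + C*d))
M(O) = -2 + O² - O/5 (M(O) = (O² + (1/(5*(2 - 3)))*O) - 2 = (O² + ((⅕)/(-1))*O) - 2 = (O² + ((⅕)*(-1))*O) - 2 = (O² - O/5) - 2 = -2 + O² - O/5)
D*M(0) = -25995*(-2 + 0² - ⅕*0) = -25995*(-2 + 0 + 0) = -25995*(-2) = 51990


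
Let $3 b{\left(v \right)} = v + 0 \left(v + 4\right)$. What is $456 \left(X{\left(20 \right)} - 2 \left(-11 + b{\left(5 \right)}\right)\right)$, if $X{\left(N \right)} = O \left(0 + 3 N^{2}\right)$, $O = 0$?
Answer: $8512$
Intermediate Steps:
$b{\left(v \right)} = \frac{v}{3}$ ($b{\left(v \right)} = \frac{v + 0 \left(v + 4\right)}{3} = \frac{v + 0 \left(4 + v\right)}{3} = \frac{v + 0}{3} = \frac{v}{3}$)
$X{\left(N \right)} = 0$ ($X{\left(N \right)} = 0 \left(0 + 3 N^{2}\right) = 0 \cdot 3 N^{2} = 0$)
$456 \left(X{\left(20 \right)} - 2 \left(-11 + b{\left(5 \right)}\right)\right) = 456 \left(0 - 2 \left(-11 + \frac{1}{3} \cdot 5\right)\right) = 456 \left(0 - 2 \left(-11 + \frac{5}{3}\right)\right) = 456 \left(0 - - \frac{56}{3}\right) = 456 \left(0 + \frac{56}{3}\right) = 456 \cdot \frac{56}{3} = 8512$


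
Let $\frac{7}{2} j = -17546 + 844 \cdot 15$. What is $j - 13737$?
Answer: $-15133$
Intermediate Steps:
$j = -1396$ ($j = \frac{2 \left(-17546 + 844 \cdot 15\right)}{7} = \frac{2 \left(-17546 + 12660\right)}{7} = \frac{2}{7} \left(-4886\right) = -1396$)
$j - 13737 = -1396 - 13737 = -15133$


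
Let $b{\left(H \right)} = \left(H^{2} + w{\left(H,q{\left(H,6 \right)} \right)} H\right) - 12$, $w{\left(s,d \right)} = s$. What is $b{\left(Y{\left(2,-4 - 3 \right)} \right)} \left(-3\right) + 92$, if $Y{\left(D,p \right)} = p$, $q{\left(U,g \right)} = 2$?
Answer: $-166$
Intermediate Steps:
$b{\left(H \right)} = -12 + 2 H^{2}$ ($b{\left(H \right)} = \left(H^{2} + H H\right) - 12 = \left(H^{2} + H^{2}\right) - 12 = 2 H^{2} - 12 = -12 + 2 H^{2}$)
$b{\left(Y{\left(2,-4 - 3 \right)} \right)} \left(-3\right) + 92 = \left(-12 + 2 \left(-4 - 3\right)^{2}\right) \left(-3\right) + 92 = \left(-12 + 2 \left(-7\right)^{2}\right) \left(-3\right) + 92 = \left(-12 + 2 \cdot 49\right) \left(-3\right) + 92 = \left(-12 + 98\right) \left(-3\right) + 92 = 86 \left(-3\right) + 92 = -258 + 92 = -166$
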